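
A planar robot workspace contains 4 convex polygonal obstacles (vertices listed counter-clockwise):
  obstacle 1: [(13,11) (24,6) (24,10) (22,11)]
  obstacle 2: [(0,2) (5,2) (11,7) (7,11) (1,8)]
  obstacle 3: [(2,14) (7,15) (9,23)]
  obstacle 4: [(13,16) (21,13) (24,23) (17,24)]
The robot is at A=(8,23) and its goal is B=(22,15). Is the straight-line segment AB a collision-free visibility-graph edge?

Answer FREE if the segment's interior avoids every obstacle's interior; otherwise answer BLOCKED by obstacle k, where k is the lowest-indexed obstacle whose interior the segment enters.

Obstacle 1 [(13,11) (24,6) (24,10) (22,11)]:
  edge (13,11)–(24,6): clear
  edge (24,6)–(24,10): clear
  edge (24,10)–(22,11): clear
  edge (22,11)–(13,11): clear
  midpoint (15,19) outside
  → clear
Obstacle 2 [(0,2) (5,2) (11,7) (7,11) (1,8)]:
  edge (0,2)–(5,2): clear
  edge (5,2)–(11,7): clear
  edge (11,7)–(7,11): clear
  edge (7,11)–(1,8): clear
  edge (1,8)–(0,2): clear
  midpoint (15,19) outside
  → clear
Obstacle 3 [(2,14) (7,15) (9,23)]:
  edge (2,14)–(7,15): clear
  edge (7,15)–(9,23): crosses AB
  edge (9,23)–(2,14): crosses AB
  → BLOCKED
Obstacle 4 [(13,16) (21,13) (24,23) (17,24)]:
  edge (13,16)–(21,13): clear
  edge (21,13)–(24,23): crosses AB
  edge (24,23)–(17,24): clear
  edge (17,24)–(13,16): crosses AB
  → BLOCKED

BLOCKED by obstacle 3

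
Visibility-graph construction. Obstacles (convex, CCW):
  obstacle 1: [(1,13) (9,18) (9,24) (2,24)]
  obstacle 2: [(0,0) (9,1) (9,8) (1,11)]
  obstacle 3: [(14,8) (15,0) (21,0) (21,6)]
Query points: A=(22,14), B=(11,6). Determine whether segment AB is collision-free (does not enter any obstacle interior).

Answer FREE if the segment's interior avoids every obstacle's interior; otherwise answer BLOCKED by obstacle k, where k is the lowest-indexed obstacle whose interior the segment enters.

Obstacle 1 [(1,13) (9,18) (9,24) (2,24)]:
  edge (1,13)–(9,18): clear
  edge (9,18)–(9,24): clear
  edge (9,24)–(2,24): clear
  edge (2,24)–(1,13): clear
  midpoint (33/2,10) outside
  → clear
Obstacle 2 [(0,0) (9,1) (9,8) (1,11)]:
  edge (0,0)–(9,1): clear
  edge (9,1)–(9,8): clear
  edge (9,8)–(1,11): clear
  edge (1,11)–(0,0): clear
  midpoint (33/2,10) outside
  → clear
Obstacle 3 [(14,8) (15,0) (21,0) (21,6)]:
  edge (14,8)–(15,0): clear
  edge (15,0)–(21,0): clear
  edge (21,0)–(21,6): clear
  edge (21,6)–(14,8): clear
  midpoint (33/2,10) outside
  → clear

FREE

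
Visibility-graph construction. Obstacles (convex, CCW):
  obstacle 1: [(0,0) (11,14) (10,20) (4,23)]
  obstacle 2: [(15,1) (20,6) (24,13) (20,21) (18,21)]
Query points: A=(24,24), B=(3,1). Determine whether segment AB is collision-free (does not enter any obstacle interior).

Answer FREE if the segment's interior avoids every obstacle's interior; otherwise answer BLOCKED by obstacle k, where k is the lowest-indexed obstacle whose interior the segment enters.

BLOCKED by obstacle 2

Obstacle 1 [(0,0) (11,14) (10,20) (4,23)]:
  edge (0,0)–(11,14): clear
  edge (11,14)–(10,20): clear
  edge (10,20)–(4,23): clear
  edge (4,23)–(0,0): clear
  midpoint (27/2,25/2) outside
  → clear
Obstacle 2 [(15,1) (20,6) (24,13) (20,21) (18,21)]:
  edge (15,1)–(20,6): clear
  edge (20,6)–(24,13): clear
  edge (24,13)–(20,21): crosses AB
  edge (20,21)–(18,21): clear
  edge (18,21)–(15,1): crosses AB
  → BLOCKED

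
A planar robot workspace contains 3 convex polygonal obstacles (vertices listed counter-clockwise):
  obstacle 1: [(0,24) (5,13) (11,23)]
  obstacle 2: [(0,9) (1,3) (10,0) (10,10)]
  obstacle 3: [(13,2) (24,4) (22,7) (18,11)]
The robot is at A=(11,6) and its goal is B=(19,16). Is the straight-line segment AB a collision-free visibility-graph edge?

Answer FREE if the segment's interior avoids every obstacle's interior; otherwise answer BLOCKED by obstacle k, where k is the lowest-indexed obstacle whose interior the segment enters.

FREE

Obstacle 1 [(0,24) (5,13) (11,23)]:
  edge (0,24)–(5,13): clear
  edge (5,13)–(11,23): clear
  edge (11,23)–(0,24): clear
  midpoint (15,11) outside
  → clear
Obstacle 2 [(0,9) (1,3) (10,0) (10,10)]:
  edge (0,9)–(1,3): clear
  edge (1,3)–(10,0): clear
  edge (10,0)–(10,10): clear
  edge (10,10)–(0,9): clear
  midpoint (15,11) outside
  → clear
Obstacle 3 [(13,2) (24,4) (22,7) (18,11)]:
  edge (13,2)–(24,4): clear
  edge (24,4)–(22,7): clear
  edge (22,7)–(18,11): clear
  edge (18,11)–(13,2): clear
  midpoint (15,11) outside
  → clear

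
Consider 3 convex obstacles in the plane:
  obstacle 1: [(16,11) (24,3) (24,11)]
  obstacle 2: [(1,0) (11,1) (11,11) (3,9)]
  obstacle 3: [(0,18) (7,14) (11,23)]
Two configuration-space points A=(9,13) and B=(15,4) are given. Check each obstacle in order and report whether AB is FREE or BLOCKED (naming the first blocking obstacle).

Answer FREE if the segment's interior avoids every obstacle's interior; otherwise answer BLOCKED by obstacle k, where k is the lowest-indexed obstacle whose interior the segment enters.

BLOCKED by obstacle 2

Obstacle 1 [(16,11) (24,3) (24,11)]:
  edge (16,11)–(24,3): clear
  edge (24,3)–(24,11): clear
  edge (24,11)–(16,11): clear
  midpoint (12,17/2) outside
  → clear
Obstacle 2 [(1,0) (11,1) (11,11) (3,9)]:
  edge (1,0)–(11,1): clear
  edge (11,1)–(11,11): crosses AB
  edge (11,11)–(3,9): crosses AB
  edge (3,9)–(1,0): clear
  → BLOCKED
Obstacle 3 [(0,18) (7,14) (11,23)]:
  edge (0,18)–(7,14): clear
  edge (7,14)–(11,23): clear
  edge (11,23)–(0,18): clear
  midpoint (12,17/2) outside
  → clear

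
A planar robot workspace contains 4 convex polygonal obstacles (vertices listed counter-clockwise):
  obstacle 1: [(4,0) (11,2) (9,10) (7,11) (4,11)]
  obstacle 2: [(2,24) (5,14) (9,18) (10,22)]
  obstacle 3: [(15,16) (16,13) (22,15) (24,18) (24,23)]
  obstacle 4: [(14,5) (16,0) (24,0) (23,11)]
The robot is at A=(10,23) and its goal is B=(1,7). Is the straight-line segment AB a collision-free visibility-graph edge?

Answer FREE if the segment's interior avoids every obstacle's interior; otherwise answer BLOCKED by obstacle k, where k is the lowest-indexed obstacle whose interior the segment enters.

BLOCKED by obstacle 2

Obstacle 1 [(4,0) (11,2) (9,10) (7,11) (4,11)]:
  edge (4,0)–(11,2): clear
  edge (11,2)–(9,10): clear
  edge (9,10)–(7,11): clear
  edge (7,11)–(4,11): clear
  edge (4,11)–(4,0): clear
  midpoint (11/2,15) outside
  → clear
Obstacle 2 [(2,24) (5,14) (9,18) (10,22)]:
  edge (2,24)–(5,14): crosses AB
  edge (5,14)–(9,18): clear
  edge (9,18)–(10,22): clear
  edge (10,22)–(2,24): crosses AB
  → BLOCKED
Obstacle 3 [(15,16) (16,13) (22,15) (24,18) (24,23)]:
  edge (15,16)–(16,13): clear
  edge (16,13)–(22,15): clear
  edge (22,15)–(24,18): clear
  edge (24,18)–(24,23): clear
  edge (24,23)–(15,16): clear
  midpoint (11/2,15) outside
  → clear
Obstacle 4 [(14,5) (16,0) (24,0) (23,11)]:
  edge (14,5)–(16,0): clear
  edge (16,0)–(24,0): clear
  edge (24,0)–(23,11): clear
  edge (23,11)–(14,5): clear
  midpoint (11/2,15) outside
  → clear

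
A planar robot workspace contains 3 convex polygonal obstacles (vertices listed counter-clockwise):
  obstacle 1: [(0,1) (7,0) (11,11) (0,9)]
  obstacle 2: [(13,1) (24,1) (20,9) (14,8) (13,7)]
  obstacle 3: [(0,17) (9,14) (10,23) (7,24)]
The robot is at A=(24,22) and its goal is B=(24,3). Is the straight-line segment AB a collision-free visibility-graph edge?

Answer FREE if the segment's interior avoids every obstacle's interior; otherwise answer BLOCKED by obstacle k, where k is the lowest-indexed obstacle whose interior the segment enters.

Obstacle 1 [(0,1) (7,0) (11,11) (0,9)]:
  edge (0,1)–(7,0): clear
  edge (7,0)–(11,11): clear
  edge (11,11)–(0,9): clear
  edge (0,9)–(0,1): clear
  midpoint (24,25/2) outside
  → clear
Obstacle 2 [(13,1) (24,1) (20,9) (14,8) (13,7)]:
  edge (13,1)–(24,1): clear
  edge (24,1)–(20,9): clear
  edge (20,9)–(14,8): clear
  edge (14,8)–(13,7): clear
  edge (13,7)–(13,1): clear
  midpoint (24,25/2) outside
  → clear
Obstacle 3 [(0,17) (9,14) (10,23) (7,24)]:
  edge (0,17)–(9,14): clear
  edge (9,14)–(10,23): clear
  edge (10,23)–(7,24): clear
  edge (7,24)–(0,17): clear
  midpoint (24,25/2) outside
  → clear

FREE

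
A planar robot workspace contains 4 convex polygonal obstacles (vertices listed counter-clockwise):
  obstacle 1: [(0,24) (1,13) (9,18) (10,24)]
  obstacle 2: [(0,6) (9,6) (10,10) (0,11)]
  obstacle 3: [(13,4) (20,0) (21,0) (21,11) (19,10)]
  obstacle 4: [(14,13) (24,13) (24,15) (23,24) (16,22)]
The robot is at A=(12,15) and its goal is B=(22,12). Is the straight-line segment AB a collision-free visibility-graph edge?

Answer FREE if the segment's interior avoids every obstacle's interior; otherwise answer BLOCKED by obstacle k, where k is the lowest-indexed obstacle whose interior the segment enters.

BLOCKED by obstacle 4

Obstacle 1 [(0,24) (1,13) (9,18) (10,24)]:
  edge (0,24)–(1,13): clear
  edge (1,13)–(9,18): clear
  edge (9,18)–(10,24): clear
  edge (10,24)–(0,24): clear
  midpoint (17,27/2) outside
  → clear
Obstacle 2 [(0,6) (9,6) (10,10) (0,11)]:
  edge (0,6)–(9,6): clear
  edge (9,6)–(10,10): clear
  edge (10,10)–(0,11): clear
  edge (0,11)–(0,6): clear
  midpoint (17,27/2) outside
  → clear
Obstacle 3 [(13,4) (20,0) (21,0) (21,11) (19,10)]:
  edge (13,4)–(20,0): clear
  edge (20,0)–(21,0): clear
  edge (21,0)–(21,11): clear
  edge (21,11)–(19,10): clear
  edge (19,10)–(13,4): clear
  midpoint (17,27/2) outside
  → clear
Obstacle 4 [(14,13) (24,13) (24,15) (23,24) (16,22)]:
  edge (14,13)–(24,13): crosses AB
  edge (24,13)–(24,15): clear
  edge (24,15)–(23,24): clear
  edge (23,24)–(16,22): clear
  edge (16,22)–(14,13): crosses AB
  → BLOCKED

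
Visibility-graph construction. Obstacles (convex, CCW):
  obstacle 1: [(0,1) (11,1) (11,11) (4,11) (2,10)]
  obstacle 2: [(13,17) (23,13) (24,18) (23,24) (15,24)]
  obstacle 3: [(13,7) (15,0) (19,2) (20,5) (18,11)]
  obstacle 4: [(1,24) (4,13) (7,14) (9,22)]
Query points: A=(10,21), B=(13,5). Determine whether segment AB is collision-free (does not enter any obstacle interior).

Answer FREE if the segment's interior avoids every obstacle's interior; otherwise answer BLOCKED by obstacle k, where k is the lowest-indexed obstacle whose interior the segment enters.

FREE

Obstacle 1 [(0,1) (11,1) (11,11) (4,11) (2,10)]:
  edge (0,1)–(11,1): clear
  edge (11,1)–(11,11): clear
  edge (11,11)–(4,11): clear
  edge (4,11)–(2,10): clear
  edge (2,10)–(0,1): clear
  midpoint (23/2,13) outside
  → clear
Obstacle 2 [(13,17) (23,13) (24,18) (23,24) (15,24)]:
  edge (13,17)–(23,13): clear
  edge (23,13)–(24,18): clear
  edge (24,18)–(23,24): clear
  edge (23,24)–(15,24): clear
  edge (15,24)–(13,17): clear
  midpoint (23/2,13) outside
  → clear
Obstacle 3 [(13,7) (15,0) (19,2) (20,5) (18,11)]:
  edge (13,7)–(15,0): clear
  edge (15,0)–(19,2): clear
  edge (19,2)–(20,5): clear
  edge (20,5)–(18,11): clear
  edge (18,11)–(13,7): clear
  midpoint (23/2,13) outside
  → clear
Obstacle 4 [(1,24) (4,13) (7,14) (9,22)]:
  edge (1,24)–(4,13): clear
  edge (4,13)–(7,14): clear
  edge (7,14)–(9,22): clear
  edge (9,22)–(1,24): clear
  midpoint (23/2,13) outside
  → clear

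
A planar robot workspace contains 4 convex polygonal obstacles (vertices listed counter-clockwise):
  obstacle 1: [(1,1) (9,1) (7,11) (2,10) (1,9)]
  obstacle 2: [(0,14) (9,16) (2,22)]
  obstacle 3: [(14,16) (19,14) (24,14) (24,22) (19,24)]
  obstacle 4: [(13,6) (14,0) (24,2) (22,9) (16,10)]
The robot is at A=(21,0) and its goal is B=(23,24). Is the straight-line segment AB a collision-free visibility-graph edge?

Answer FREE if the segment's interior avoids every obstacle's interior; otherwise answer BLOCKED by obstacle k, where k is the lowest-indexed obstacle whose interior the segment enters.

Obstacle 1 [(1,1) (9,1) (7,11) (2,10) (1,9)]:
  edge (1,1)–(9,1): clear
  edge (9,1)–(7,11): clear
  edge (7,11)–(2,10): clear
  edge (2,10)–(1,9): clear
  edge (1,9)–(1,1): clear
  midpoint (22,12) outside
  → clear
Obstacle 2 [(0,14) (9,16) (2,22)]:
  edge (0,14)–(9,16): clear
  edge (9,16)–(2,22): clear
  edge (2,22)–(0,14): clear
  midpoint (22,12) outside
  → clear
Obstacle 3 [(14,16) (19,14) (24,14) (24,22) (19,24)]:
  edge (14,16)–(19,14): clear
  edge (19,14)–(24,14): crosses AB
  edge (24,14)–(24,22): clear
  edge (24,22)–(19,24): crosses AB
  edge (19,24)–(14,16): clear
  → BLOCKED
Obstacle 4 [(13,6) (14,0) (24,2) (22,9) (16,10)]:
  edge (13,6)–(14,0): clear
  edge (14,0)–(24,2): crosses AB
  edge (24,2)–(22,9): clear
  edge (22,9)–(16,10): crosses AB
  edge (16,10)–(13,6): clear
  → BLOCKED

BLOCKED by obstacle 3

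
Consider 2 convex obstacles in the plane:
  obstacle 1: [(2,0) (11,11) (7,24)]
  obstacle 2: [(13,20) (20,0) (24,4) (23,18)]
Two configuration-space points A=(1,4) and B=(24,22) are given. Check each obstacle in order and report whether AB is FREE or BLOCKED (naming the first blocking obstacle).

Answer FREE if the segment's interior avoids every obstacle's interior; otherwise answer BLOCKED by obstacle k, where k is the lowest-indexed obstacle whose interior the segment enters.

Obstacle 1 [(2,0) (11,11) (7,24)]:
  edge (2,0)–(11,11): clear
  edge (11,11)–(7,24): crosses AB
  edge (7,24)–(2,0): crosses AB
  → BLOCKED
Obstacle 2 [(13,20) (20,0) (24,4) (23,18)]:
  edge (13,20)–(20,0): crosses AB
  edge (20,0)–(24,4): clear
  edge (24,4)–(23,18): clear
  edge (23,18)–(13,20): crosses AB
  → BLOCKED

BLOCKED by obstacle 1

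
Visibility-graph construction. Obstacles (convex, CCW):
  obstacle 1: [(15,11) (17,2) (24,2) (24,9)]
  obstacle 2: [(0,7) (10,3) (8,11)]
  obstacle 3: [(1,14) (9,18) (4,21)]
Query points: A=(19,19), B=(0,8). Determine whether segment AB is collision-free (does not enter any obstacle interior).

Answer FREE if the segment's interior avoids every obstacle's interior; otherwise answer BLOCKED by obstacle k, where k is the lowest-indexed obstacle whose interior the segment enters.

Obstacle 1 [(15,11) (17,2) (24,2) (24,9)]:
  edge (15,11)–(17,2): clear
  edge (17,2)–(24,2): clear
  edge (24,2)–(24,9): clear
  edge (24,9)–(15,11): clear
  midpoint (19/2,27/2) outside
  → clear
Obstacle 2 [(0,7) (10,3) (8,11)]:
  edge (0,7)–(10,3): clear
  edge (10,3)–(8,11): clear
  edge (8,11)–(0,7): clear
  midpoint (19/2,27/2) outside
  → clear
Obstacle 3 [(1,14) (9,18) (4,21)]:
  edge (1,14)–(9,18): clear
  edge (9,18)–(4,21): clear
  edge (4,21)–(1,14): clear
  midpoint (19/2,27/2) outside
  → clear

FREE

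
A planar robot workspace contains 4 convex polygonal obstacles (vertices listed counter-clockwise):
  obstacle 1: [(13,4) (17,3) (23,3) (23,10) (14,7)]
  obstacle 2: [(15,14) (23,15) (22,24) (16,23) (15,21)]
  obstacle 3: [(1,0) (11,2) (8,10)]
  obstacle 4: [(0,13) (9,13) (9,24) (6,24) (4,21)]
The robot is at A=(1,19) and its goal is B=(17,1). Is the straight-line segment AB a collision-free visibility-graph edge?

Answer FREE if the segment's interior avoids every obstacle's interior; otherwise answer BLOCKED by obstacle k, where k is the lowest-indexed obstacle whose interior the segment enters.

Obstacle 1 [(13,4) (17,3) (23,3) (23,10) (14,7)]:
  edge (13,4)–(17,3): crosses AB
  edge (17,3)–(23,3): clear
  edge (23,3)–(23,10): clear
  edge (23,10)–(14,7): clear
  edge (14,7)–(13,4): crosses AB
  → BLOCKED
Obstacle 2 [(15,14) (23,15) (22,24) (16,23) (15,21)]:
  edge (15,14)–(23,15): clear
  edge (23,15)–(22,24): clear
  edge (22,24)–(16,23): clear
  edge (16,23)–(15,21): clear
  edge (15,21)–(15,14): clear
  midpoint (9,10) outside
  → clear
Obstacle 3 [(1,0) (11,2) (8,10)]:
  edge (1,0)–(11,2): clear
  edge (11,2)–(8,10): clear
  edge (8,10)–(1,0): clear
  midpoint (9,10) outside
  → clear
Obstacle 4 [(0,13) (9,13) (9,24) (6,24) (4,21)]:
  edge (0,13)–(9,13): crosses AB
  edge (9,13)–(9,24): clear
  edge (9,24)–(6,24): clear
  edge (6,24)–(4,21): clear
  edge (4,21)–(0,13): crosses AB
  → BLOCKED

BLOCKED by obstacle 1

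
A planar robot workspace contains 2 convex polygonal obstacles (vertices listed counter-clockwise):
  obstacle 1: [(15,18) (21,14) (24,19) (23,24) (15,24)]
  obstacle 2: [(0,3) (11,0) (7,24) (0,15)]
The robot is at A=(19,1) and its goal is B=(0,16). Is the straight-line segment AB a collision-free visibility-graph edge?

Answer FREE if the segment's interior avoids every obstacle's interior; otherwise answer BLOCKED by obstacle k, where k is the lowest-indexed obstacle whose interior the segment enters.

BLOCKED by obstacle 2

Obstacle 1 [(15,18) (21,14) (24,19) (23,24) (15,24)]:
  edge (15,18)–(21,14): clear
  edge (21,14)–(24,19): clear
  edge (24,19)–(23,24): clear
  edge (23,24)–(15,24): clear
  edge (15,24)–(15,18): clear
  midpoint (19/2,17/2) outside
  → clear
Obstacle 2 [(0,3) (11,0) (7,24) (0,15)]:
  edge (0,3)–(11,0): clear
  edge (11,0)–(7,24): crosses AB
  edge (7,24)–(0,15): crosses AB
  edge (0,15)–(0,3): clear
  → BLOCKED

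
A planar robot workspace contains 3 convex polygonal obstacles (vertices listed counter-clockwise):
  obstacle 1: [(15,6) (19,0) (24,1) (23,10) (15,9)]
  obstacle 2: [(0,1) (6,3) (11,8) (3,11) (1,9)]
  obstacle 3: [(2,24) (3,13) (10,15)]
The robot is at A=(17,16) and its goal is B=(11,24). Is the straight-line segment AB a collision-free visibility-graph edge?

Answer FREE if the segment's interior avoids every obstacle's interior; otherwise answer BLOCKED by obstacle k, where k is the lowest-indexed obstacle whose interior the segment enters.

Obstacle 1 [(15,6) (19,0) (24,1) (23,10) (15,9)]:
  edge (15,6)–(19,0): clear
  edge (19,0)–(24,1): clear
  edge (24,1)–(23,10): clear
  edge (23,10)–(15,9): clear
  edge (15,9)–(15,6): clear
  midpoint (14,20) outside
  → clear
Obstacle 2 [(0,1) (6,3) (11,8) (3,11) (1,9)]:
  edge (0,1)–(6,3): clear
  edge (6,3)–(11,8): clear
  edge (11,8)–(3,11): clear
  edge (3,11)–(1,9): clear
  edge (1,9)–(0,1): clear
  midpoint (14,20) outside
  → clear
Obstacle 3 [(2,24) (3,13) (10,15)]:
  edge (2,24)–(3,13): clear
  edge (3,13)–(10,15): clear
  edge (10,15)–(2,24): clear
  midpoint (14,20) outside
  → clear

FREE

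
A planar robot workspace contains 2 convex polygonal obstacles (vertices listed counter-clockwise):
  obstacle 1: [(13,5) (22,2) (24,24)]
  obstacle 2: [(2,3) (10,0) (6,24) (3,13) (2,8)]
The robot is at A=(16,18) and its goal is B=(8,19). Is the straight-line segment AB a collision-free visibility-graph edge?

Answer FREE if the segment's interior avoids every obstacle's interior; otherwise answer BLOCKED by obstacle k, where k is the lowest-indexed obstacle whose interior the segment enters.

Obstacle 1 [(13,5) (22,2) (24,24)]:
  edge (13,5)–(22,2): clear
  edge (22,2)–(24,24): clear
  edge (24,24)–(13,5): clear
  midpoint (12,37/2) outside
  → clear
Obstacle 2 [(2,3) (10,0) (6,24) (3,13) (2,8)]:
  edge (2,3)–(10,0): clear
  edge (10,0)–(6,24): clear
  edge (6,24)–(3,13): clear
  edge (3,13)–(2,8): clear
  edge (2,8)–(2,3): clear
  midpoint (12,37/2) outside
  → clear

FREE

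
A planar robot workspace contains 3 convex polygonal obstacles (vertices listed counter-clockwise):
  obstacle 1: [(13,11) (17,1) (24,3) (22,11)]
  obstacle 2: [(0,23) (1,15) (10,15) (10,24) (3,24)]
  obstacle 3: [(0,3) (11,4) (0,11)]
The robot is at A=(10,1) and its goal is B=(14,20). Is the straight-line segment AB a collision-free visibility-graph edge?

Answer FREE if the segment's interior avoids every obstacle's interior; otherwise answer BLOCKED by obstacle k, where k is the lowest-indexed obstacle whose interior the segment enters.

BLOCKED by obstacle 3

Obstacle 1 [(13,11) (17,1) (24,3) (22,11)]:
  edge (13,11)–(17,1): clear
  edge (17,1)–(24,3): clear
  edge (24,3)–(22,11): clear
  edge (22,11)–(13,11): clear
  midpoint (12,21/2) outside
  → clear
Obstacle 2 [(0,23) (1,15) (10,15) (10,24) (3,24)]:
  edge (0,23)–(1,15): clear
  edge (1,15)–(10,15): clear
  edge (10,15)–(10,24): clear
  edge (10,24)–(3,24): clear
  edge (3,24)–(0,23): clear
  midpoint (12,21/2) outside
  → clear
Obstacle 3 [(0,3) (11,4) (0,11)]:
  edge (0,3)–(11,4): crosses AB
  edge (11,4)–(0,11): crosses AB
  edge (0,11)–(0,3): clear
  → BLOCKED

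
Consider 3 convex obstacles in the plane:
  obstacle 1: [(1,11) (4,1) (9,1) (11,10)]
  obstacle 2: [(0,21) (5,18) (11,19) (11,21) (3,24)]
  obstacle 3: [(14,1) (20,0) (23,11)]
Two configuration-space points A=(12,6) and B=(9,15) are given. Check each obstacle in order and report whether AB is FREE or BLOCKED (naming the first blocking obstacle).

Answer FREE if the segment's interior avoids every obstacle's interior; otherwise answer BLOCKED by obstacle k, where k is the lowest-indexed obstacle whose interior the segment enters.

BLOCKED by obstacle 1

Obstacle 1 [(1,11) (4,1) (9,1) (11,10)]:
  edge (1,11)–(4,1): clear
  edge (4,1)–(9,1): clear
  edge (9,1)–(11,10): crosses AB
  edge (11,10)–(1,11): crosses AB
  → BLOCKED
Obstacle 2 [(0,21) (5,18) (11,19) (11,21) (3,24)]:
  edge (0,21)–(5,18): clear
  edge (5,18)–(11,19): clear
  edge (11,19)–(11,21): clear
  edge (11,21)–(3,24): clear
  edge (3,24)–(0,21): clear
  midpoint (21/2,21/2) outside
  → clear
Obstacle 3 [(14,1) (20,0) (23,11)]:
  edge (14,1)–(20,0): clear
  edge (20,0)–(23,11): clear
  edge (23,11)–(14,1): clear
  midpoint (21/2,21/2) outside
  → clear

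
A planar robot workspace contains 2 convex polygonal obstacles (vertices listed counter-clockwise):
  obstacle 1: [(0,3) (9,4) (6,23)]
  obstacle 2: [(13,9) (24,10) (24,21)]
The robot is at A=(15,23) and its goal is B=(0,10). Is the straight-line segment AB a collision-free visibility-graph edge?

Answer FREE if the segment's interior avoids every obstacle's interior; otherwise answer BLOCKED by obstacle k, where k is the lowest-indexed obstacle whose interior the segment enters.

BLOCKED by obstacle 1

Obstacle 1 [(0,3) (9,4) (6,23)]:
  edge (0,3)–(9,4): clear
  edge (9,4)–(6,23): crosses AB
  edge (6,23)–(0,3): crosses AB
  → BLOCKED
Obstacle 2 [(13,9) (24,10) (24,21)]:
  edge (13,9)–(24,10): clear
  edge (24,10)–(24,21): clear
  edge (24,21)–(13,9): clear
  midpoint (15/2,33/2) outside
  → clear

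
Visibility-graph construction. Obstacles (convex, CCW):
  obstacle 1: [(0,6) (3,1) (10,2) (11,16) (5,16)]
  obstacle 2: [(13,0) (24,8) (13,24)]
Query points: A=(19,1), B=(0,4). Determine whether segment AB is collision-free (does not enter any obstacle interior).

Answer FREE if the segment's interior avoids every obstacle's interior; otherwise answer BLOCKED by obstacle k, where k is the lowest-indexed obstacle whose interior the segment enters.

BLOCKED by obstacle 1

Obstacle 1 [(0,6) (3,1) (10,2) (11,16) (5,16)]:
  edge (0,6)–(3,1): crosses AB
  edge (3,1)–(10,2): clear
  edge (10,2)–(11,16): crosses AB
  edge (11,16)–(5,16): clear
  edge (5,16)–(0,6): clear
  → BLOCKED
Obstacle 2 [(13,0) (24,8) (13,24)]:
  edge (13,0)–(24,8): crosses AB
  edge (24,8)–(13,24): clear
  edge (13,24)–(13,0): crosses AB
  → BLOCKED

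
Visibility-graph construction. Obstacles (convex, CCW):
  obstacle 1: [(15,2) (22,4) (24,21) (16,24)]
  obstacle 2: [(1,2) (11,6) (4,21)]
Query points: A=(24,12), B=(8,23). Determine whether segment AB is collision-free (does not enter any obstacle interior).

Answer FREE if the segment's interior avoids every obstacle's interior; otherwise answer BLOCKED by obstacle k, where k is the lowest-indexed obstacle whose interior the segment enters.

BLOCKED by obstacle 1

Obstacle 1 [(15,2) (22,4) (24,21) (16,24)]:
  edge (15,2)–(22,4): clear
  edge (22,4)–(24,21): crosses AB
  edge (24,21)–(16,24): clear
  edge (16,24)–(15,2): crosses AB
  → BLOCKED
Obstacle 2 [(1,2) (11,6) (4,21)]:
  edge (1,2)–(11,6): clear
  edge (11,6)–(4,21): clear
  edge (4,21)–(1,2): clear
  midpoint (16,35/2) outside
  → clear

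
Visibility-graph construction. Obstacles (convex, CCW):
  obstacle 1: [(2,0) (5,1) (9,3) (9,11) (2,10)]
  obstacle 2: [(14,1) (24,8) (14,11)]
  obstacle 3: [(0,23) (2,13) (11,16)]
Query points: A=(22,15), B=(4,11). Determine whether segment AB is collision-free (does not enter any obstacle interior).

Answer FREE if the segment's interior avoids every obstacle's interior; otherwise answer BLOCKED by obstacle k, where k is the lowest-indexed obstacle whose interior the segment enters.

Obstacle 1 [(2,0) (5,1) (9,3) (9,11) (2,10)]:
  edge (2,0)–(5,1): clear
  edge (5,1)–(9,3): clear
  edge (9,3)–(9,11): clear
  edge (9,11)–(2,10): clear
  edge (2,10)–(2,0): clear
  midpoint (13,13) outside
  → clear
Obstacle 2 [(14,1) (24,8) (14,11)]:
  edge (14,1)–(24,8): clear
  edge (24,8)–(14,11): clear
  edge (14,11)–(14,1): clear
  midpoint (13,13) outside
  → clear
Obstacle 3 [(0,23) (2,13) (11,16)]:
  edge (0,23)–(2,13): clear
  edge (2,13)–(11,16): clear
  edge (11,16)–(0,23): clear
  midpoint (13,13) outside
  → clear

FREE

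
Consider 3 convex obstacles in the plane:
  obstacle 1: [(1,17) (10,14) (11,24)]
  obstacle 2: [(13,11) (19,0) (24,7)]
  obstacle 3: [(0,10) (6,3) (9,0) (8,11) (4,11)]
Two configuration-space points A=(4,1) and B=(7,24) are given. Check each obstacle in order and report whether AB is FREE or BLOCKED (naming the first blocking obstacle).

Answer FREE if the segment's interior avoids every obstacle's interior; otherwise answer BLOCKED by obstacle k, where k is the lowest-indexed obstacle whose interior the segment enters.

Obstacle 1 [(1,17) (10,14) (11,24)]:
  edge (1,17)–(10,14): crosses AB
  edge (10,14)–(11,24): clear
  edge (11,24)–(1,17): crosses AB
  → BLOCKED
Obstacle 2 [(13,11) (19,0) (24,7)]:
  edge (13,11)–(19,0): clear
  edge (19,0)–(24,7): clear
  edge (24,7)–(13,11): clear
  midpoint (11/2,25/2) outside
  → clear
Obstacle 3 [(0,10) (6,3) (9,0) (8,11) (4,11)]:
  edge (0,10)–(6,3): crosses AB
  edge (6,3)–(9,0): clear
  edge (9,0)–(8,11): clear
  edge (8,11)–(4,11): crosses AB
  edge (4,11)–(0,10): clear
  → BLOCKED

BLOCKED by obstacle 1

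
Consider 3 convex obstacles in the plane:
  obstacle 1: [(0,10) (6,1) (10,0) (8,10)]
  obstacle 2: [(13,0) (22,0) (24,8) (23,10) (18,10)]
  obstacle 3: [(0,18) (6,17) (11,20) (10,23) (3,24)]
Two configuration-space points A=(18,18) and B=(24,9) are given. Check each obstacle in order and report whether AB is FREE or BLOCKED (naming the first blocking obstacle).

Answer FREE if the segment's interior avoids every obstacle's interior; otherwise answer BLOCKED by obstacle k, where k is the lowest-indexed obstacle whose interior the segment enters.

FREE

Obstacle 1 [(0,10) (6,1) (10,0) (8,10)]:
  edge (0,10)–(6,1): clear
  edge (6,1)–(10,0): clear
  edge (10,0)–(8,10): clear
  edge (8,10)–(0,10): clear
  midpoint (21,27/2) outside
  → clear
Obstacle 2 [(13,0) (22,0) (24,8) (23,10) (18,10)]:
  edge (13,0)–(22,0): clear
  edge (22,0)–(24,8): clear
  edge (24,8)–(23,10): clear
  edge (23,10)–(18,10): clear
  edge (18,10)–(13,0): clear
  midpoint (21,27/2) outside
  → clear
Obstacle 3 [(0,18) (6,17) (11,20) (10,23) (3,24)]:
  edge (0,18)–(6,17): clear
  edge (6,17)–(11,20): clear
  edge (11,20)–(10,23): clear
  edge (10,23)–(3,24): clear
  edge (3,24)–(0,18): clear
  midpoint (21,27/2) outside
  → clear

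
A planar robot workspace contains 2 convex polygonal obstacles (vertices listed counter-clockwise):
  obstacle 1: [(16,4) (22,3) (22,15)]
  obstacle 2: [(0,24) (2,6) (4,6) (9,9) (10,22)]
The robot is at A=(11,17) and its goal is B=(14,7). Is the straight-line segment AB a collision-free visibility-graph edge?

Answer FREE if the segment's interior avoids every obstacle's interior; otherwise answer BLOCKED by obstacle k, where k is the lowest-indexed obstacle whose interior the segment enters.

Obstacle 1 [(16,4) (22,3) (22,15)]:
  edge (16,4)–(22,3): clear
  edge (22,3)–(22,15): clear
  edge (22,15)–(16,4): clear
  midpoint (25/2,12) outside
  → clear
Obstacle 2 [(0,24) (2,6) (4,6) (9,9) (10,22)]:
  edge (0,24)–(2,6): clear
  edge (2,6)–(4,6): clear
  edge (4,6)–(9,9): clear
  edge (9,9)–(10,22): clear
  edge (10,22)–(0,24): clear
  midpoint (25/2,12) outside
  → clear

FREE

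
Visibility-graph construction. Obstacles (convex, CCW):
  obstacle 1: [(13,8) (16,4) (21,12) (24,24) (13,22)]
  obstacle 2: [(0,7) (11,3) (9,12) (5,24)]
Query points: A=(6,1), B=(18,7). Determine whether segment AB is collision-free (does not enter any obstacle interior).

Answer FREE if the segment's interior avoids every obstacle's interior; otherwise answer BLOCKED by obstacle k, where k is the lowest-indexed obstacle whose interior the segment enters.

Obstacle 1 [(13,8) (16,4) (21,12) (24,24) (13,22)]:
  edge (13,8)–(16,4): crosses AB
  edge (16,4)–(21,12): crosses AB
  edge (21,12)–(24,24): clear
  edge (24,24)–(13,22): clear
  edge (13,22)–(13,8): clear
  → BLOCKED
Obstacle 2 [(0,7) (11,3) (9,12) (5,24)]:
  edge (0,7)–(11,3): crosses AB
  edge (11,3)–(9,12): crosses AB
  edge (9,12)–(5,24): clear
  edge (5,24)–(0,7): clear
  → BLOCKED

BLOCKED by obstacle 1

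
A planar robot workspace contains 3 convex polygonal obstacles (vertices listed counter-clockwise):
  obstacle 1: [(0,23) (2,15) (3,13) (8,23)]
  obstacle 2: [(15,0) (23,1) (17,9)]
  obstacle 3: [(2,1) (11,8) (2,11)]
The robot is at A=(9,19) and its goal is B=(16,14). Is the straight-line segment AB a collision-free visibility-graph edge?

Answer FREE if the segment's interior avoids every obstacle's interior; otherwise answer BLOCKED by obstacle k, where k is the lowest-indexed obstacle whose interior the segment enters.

FREE

Obstacle 1 [(0,23) (2,15) (3,13) (8,23)]:
  edge (0,23)–(2,15): clear
  edge (2,15)–(3,13): clear
  edge (3,13)–(8,23): clear
  edge (8,23)–(0,23): clear
  midpoint (25/2,33/2) outside
  → clear
Obstacle 2 [(15,0) (23,1) (17,9)]:
  edge (15,0)–(23,1): clear
  edge (23,1)–(17,9): clear
  edge (17,9)–(15,0): clear
  midpoint (25/2,33/2) outside
  → clear
Obstacle 3 [(2,1) (11,8) (2,11)]:
  edge (2,1)–(11,8): clear
  edge (11,8)–(2,11): clear
  edge (2,11)–(2,1): clear
  midpoint (25/2,33/2) outside
  → clear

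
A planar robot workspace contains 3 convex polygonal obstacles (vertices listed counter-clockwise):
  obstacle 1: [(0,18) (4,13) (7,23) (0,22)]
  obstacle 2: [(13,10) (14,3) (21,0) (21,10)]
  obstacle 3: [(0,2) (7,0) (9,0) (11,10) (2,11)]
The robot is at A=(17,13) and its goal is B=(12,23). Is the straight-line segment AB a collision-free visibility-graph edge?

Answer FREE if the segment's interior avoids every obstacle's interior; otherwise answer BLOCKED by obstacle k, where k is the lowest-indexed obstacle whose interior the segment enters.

FREE

Obstacle 1 [(0,18) (4,13) (7,23) (0,22)]:
  edge (0,18)–(4,13): clear
  edge (4,13)–(7,23): clear
  edge (7,23)–(0,22): clear
  edge (0,22)–(0,18): clear
  midpoint (29/2,18) outside
  → clear
Obstacle 2 [(13,10) (14,3) (21,0) (21,10)]:
  edge (13,10)–(14,3): clear
  edge (14,3)–(21,0): clear
  edge (21,0)–(21,10): clear
  edge (21,10)–(13,10): clear
  midpoint (29/2,18) outside
  → clear
Obstacle 3 [(0,2) (7,0) (9,0) (11,10) (2,11)]:
  edge (0,2)–(7,0): clear
  edge (7,0)–(9,0): clear
  edge (9,0)–(11,10): clear
  edge (11,10)–(2,11): clear
  edge (2,11)–(0,2): clear
  midpoint (29/2,18) outside
  → clear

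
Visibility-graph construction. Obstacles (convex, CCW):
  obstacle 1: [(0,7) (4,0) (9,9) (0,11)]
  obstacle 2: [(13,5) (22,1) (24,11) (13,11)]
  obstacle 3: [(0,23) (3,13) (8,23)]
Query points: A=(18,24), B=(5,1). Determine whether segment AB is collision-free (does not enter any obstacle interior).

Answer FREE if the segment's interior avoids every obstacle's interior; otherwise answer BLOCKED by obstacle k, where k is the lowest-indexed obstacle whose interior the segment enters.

Obstacle 1 [(0,7) (4,0) (9,9) (0,11)]:
  edge (0,7)–(4,0): clear
  edge (4,0)–(9,9): clear
  edge (9,9)–(0,11): clear
  edge (0,11)–(0,7): clear
  midpoint (23/2,25/2) outside
  → clear
Obstacle 2 [(13,5) (22,1) (24,11) (13,11)]:
  edge (13,5)–(22,1): clear
  edge (22,1)–(24,11): clear
  edge (24,11)–(13,11): clear
  edge (13,11)–(13,5): clear
  midpoint (23/2,25/2) outside
  → clear
Obstacle 3 [(0,23) (3,13) (8,23)]:
  edge (0,23)–(3,13): clear
  edge (3,13)–(8,23): clear
  edge (8,23)–(0,23): clear
  midpoint (23/2,25/2) outside
  → clear

FREE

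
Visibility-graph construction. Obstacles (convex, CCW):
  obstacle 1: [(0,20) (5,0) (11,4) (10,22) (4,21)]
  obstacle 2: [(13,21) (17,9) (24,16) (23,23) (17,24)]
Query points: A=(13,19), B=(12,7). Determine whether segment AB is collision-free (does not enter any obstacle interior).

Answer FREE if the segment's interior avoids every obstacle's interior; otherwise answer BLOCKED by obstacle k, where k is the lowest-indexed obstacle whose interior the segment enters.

Obstacle 1 [(0,20) (5,0) (11,4) (10,22) (4,21)]:
  edge (0,20)–(5,0): clear
  edge (5,0)–(11,4): clear
  edge (11,4)–(10,22): clear
  edge (10,22)–(4,21): clear
  edge (4,21)–(0,20): clear
  midpoint (25/2,13) outside
  → clear
Obstacle 2 [(13,21) (17,9) (24,16) (23,23) (17,24)]:
  edge (13,21)–(17,9): clear
  edge (17,9)–(24,16): clear
  edge (24,16)–(23,23): clear
  edge (23,23)–(17,24): clear
  edge (17,24)–(13,21): clear
  midpoint (25/2,13) outside
  → clear

FREE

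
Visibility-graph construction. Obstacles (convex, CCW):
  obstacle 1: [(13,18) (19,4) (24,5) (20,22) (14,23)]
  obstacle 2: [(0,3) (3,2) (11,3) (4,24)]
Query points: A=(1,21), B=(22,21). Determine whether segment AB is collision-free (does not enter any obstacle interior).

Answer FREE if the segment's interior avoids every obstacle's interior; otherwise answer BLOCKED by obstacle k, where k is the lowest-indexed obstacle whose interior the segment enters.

BLOCKED by obstacle 1

Obstacle 1 [(13,18) (19,4) (24,5) (20,22) (14,23)]:
  edge (13,18)–(19,4): clear
  edge (19,4)–(24,5): clear
  edge (24,5)–(20,22): crosses AB
  edge (20,22)–(14,23): clear
  edge (14,23)–(13,18): crosses AB
  → BLOCKED
Obstacle 2 [(0,3) (3,2) (11,3) (4,24)]:
  edge (0,3)–(3,2): clear
  edge (3,2)–(11,3): clear
  edge (11,3)–(4,24): crosses AB
  edge (4,24)–(0,3): crosses AB
  → BLOCKED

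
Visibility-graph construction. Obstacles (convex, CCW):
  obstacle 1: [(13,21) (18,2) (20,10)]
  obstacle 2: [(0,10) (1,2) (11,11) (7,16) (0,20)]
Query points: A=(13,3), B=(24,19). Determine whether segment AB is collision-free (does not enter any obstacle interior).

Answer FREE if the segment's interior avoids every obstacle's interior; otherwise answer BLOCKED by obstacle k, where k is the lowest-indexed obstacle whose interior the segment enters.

Obstacle 1 [(13,21) (18,2) (20,10)]:
  edge (13,21)–(18,2): crosses AB
  edge (18,2)–(20,10): clear
  edge (20,10)–(13,21): crosses AB
  → BLOCKED
Obstacle 2 [(0,10) (1,2) (11,11) (7,16) (0,20)]:
  edge (0,10)–(1,2): clear
  edge (1,2)–(11,11): clear
  edge (11,11)–(7,16): clear
  edge (7,16)–(0,20): clear
  edge (0,20)–(0,10): clear
  midpoint (37/2,11) outside
  → clear

BLOCKED by obstacle 1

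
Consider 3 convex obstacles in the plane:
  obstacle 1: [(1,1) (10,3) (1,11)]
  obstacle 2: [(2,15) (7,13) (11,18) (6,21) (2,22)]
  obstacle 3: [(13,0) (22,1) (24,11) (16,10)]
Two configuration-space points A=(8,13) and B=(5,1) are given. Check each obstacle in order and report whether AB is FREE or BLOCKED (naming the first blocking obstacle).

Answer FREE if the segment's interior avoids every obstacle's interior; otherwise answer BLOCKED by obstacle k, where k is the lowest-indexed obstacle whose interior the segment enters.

BLOCKED by obstacle 1

Obstacle 1 [(1,1) (10,3) (1,11)]:
  edge (1,1)–(10,3): crosses AB
  edge (10,3)–(1,11): crosses AB
  edge (1,11)–(1,1): clear
  → BLOCKED
Obstacle 2 [(2,15) (7,13) (11,18) (6,21) (2,22)]:
  edge (2,15)–(7,13): clear
  edge (7,13)–(11,18): clear
  edge (11,18)–(6,21): clear
  edge (6,21)–(2,22): clear
  edge (2,22)–(2,15): clear
  midpoint (13/2,7) outside
  → clear
Obstacle 3 [(13,0) (22,1) (24,11) (16,10)]:
  edge (13,0)–(22,1): clear
  edge (22,1)–(24,11): clear
  edge (24,11)–(16,10): clear
  edge (16,10)–(13,0): clear
  midpoint (13/2,7) outside
  → clear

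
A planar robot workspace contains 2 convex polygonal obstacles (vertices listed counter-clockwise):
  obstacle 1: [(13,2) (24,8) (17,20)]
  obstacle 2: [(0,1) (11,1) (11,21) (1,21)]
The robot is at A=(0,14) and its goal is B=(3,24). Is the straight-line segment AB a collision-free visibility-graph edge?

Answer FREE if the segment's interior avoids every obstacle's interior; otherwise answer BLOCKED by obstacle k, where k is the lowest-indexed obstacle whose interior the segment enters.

Obstacle 1 [(13,2) (24,8) (17,20)]:
  edge (13,2)–(24,8): clear
  edge (24,8)–(17,20): clear
  edge (17,20)–(13,2): clear
  midpoint (3/2,19) outside
  → clear
Obstacle 2 [(0,1) (11,1) (11,21) (1,21)]:
  edge (0,1)–(11,1): clear
  edge (11,1)–(11,21): clear
  edge (11,21)–(1,21): crosses AB
  edge (1,21)–(0,1): crosses AB
  → BLOCKED

BLOCKED by obstacle 2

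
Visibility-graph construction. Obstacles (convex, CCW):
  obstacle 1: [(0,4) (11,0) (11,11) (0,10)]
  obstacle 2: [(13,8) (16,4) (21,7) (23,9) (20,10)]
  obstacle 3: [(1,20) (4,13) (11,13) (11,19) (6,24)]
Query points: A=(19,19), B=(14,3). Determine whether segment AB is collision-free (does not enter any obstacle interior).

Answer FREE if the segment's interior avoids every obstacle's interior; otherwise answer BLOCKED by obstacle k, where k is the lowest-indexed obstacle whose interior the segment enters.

BLOCKED by obstacle 2

Obstacle 1 [(0,4) (11,0) (11,11) (0,10)]:
  edge (0,4)–(11,0): clear
  edge (11,0)–(11,11): clear
  edge (11,11)–(0,10): clear
  edge (0,10)–(0,4): clear
  midpoint (33/2,11) outside
  → clear
Obstacle 2 [(13,8) (16,4) (21,7) (23,9) (20,10)]:
  edge (13,8)–(16,4): crosses AB
  edge (16,4)–(21,7): clear
  edge (21,7)–(23,9): clear
  edge (23,9)–(20,10): clear
  edge (20,10)–(13,8): crosses AB
  → BLOCKED
Obstacle 3 [(1,20) (4,13) (11,13) (11,19) (6,24)]:
  edge (1,20)–(4,13): clear
  edge (4,13)–(11,13): clear
  edge (11,13)–(11,19): clear
  edge (11,19)–(6,24): clear
  edge (6,24)–(1,20): clear
  midpoint (33/2,11) outside
  → clear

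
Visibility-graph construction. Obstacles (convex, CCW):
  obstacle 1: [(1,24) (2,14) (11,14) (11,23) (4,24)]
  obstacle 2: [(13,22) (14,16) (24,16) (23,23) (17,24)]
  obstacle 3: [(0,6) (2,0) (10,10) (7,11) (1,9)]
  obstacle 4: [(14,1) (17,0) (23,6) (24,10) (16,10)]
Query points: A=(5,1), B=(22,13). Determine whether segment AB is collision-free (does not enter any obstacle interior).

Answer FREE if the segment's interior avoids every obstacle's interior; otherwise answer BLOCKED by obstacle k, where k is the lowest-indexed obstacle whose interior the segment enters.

Obstacle 1 [(1,24) (2,14) (11,14) (11,23) (4,24)]:
  edge (1,24)–(2,14): clear
  edge (2,14)–(11,14): clear
  edge (11,14)–(11,23): clear
  edge (11,23)–(4,24): clear
  edge (4,24)–(1,24): clear
  midpoint (27/2,7) outside
  → clear
Obstacle 2 [(13,22) (14,16) (24,16) (23,23) (17,24)]:
  edge (13,22)–(14,16): clear
  edge (14,16)–(24,16): clear
  edge (24,16)–(23,23): clear
  edge (23,23)–(17,24): clear
  edge (17,24)–(13,22): clear
  midpoint (27/2,7) outside
  → clear
Obstacle 3 [(0,6) (2,0) (10,10) (7,11) (1,9)]:
  edge (0,6)–(2,0): clear
  edge (2,0)–(10,10): clear
  edge (10,10)–(7,11): clear
  edge (7,11)–(1,9): clear
  edge (1,9)–(0,6): clear
  midpoint (27/2,7) outside
  → clear
Obstacle 4 [(14,1) (17,0) (23,6) (24,10) (16,10)]:
  edge (14,1)–(17,0): clear
  edge (17,0)–(23,6): clear
  edge (23,6)–(24,10): clear
  edge (24,10)–(16,10): crosses AB
  edge (16,10)–(14,1): crosses AB
  → BLOCKED

BLOCKED by obstacle 4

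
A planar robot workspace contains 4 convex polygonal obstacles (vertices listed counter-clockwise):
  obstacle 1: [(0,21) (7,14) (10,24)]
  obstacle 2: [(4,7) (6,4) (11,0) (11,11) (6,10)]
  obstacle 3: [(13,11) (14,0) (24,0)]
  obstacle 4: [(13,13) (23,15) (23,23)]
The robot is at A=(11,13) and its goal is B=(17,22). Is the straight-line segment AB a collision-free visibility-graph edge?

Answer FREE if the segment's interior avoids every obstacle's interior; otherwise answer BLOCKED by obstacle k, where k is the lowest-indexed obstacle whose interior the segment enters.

FREE

Obstacle 1 [(0,21) (7,14) (10,24)]:
  edge (0,21)–(7,14): clear
  edge (7,14)–(10,24): clear
  edge (10,24)–(0,21): clear
  midpoint (14,35/2) outside
  → clear
Obstacle 2 [(4,7) (6,4) (11,0) (11,11) (6,10)]:
  edge (4,7)–(6,4): clear
  edge (6,4)–(11,0): clear
  edge (11,0)–(11,11): clear
  edge (11,11)–(6,10): clear
  edge (6,10)–(4,7): clear
  midpoint (14,35/2) outside
  → clear
Obstacle 3 [(13,11) (14,0) (24,0)]:
  edge (13,11)–(14,0): clear
  edge (14,0)–(24,0): clear
  edge (24,0)–(13,11): clear
  midpoint (14,35/2) outside
  → clear
Obstacle 4 [(13,13) (23,15) (23,23)]:
  edge (13,13)–(23,15): clear
  edge (23,15)–(23,23): clear
  edge (23,23)–(13,13): clear
  midpoint (14,35/2) outside
  → clear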